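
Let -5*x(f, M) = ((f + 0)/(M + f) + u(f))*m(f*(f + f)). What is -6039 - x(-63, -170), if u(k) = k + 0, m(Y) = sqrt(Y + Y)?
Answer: -8877051/1165 ≈ -7619.8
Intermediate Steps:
m(Y) = sqrt(2)*sqrt(Y) (m(Y) = sqrt(2*Y) = sqrt(2)*sqrt(Y))
u(k) = k
x(f, M) = -2*sqrt(f**2)*(f + f/(M + f))/5 (x(f, M) = -((f + 0)/(M + f) + f)*sqrt(2)*sqrt(f*(f + f))/5 = -(f/(M + f) + f)*sqrt(2)*sqrt(f*(2*f))/5 = -(f + f/(M + f))*sqrt(2)*sqrt(2*f**2)/5 = -(f + f/(M + f))*sqrt(2)*(sqrt(2)*sqrt(f**2))/5 = -(f + f/(M + f))*2*sqrt(f**2)/5 = -2*sqrt(f**2)*(f + f/(M + f))/5)
-6039 - x(-63, -170) = -6039 - 2*(-63)*sqrt((-63)**2)*(-1 - 1*(-170) - 1*(-63))/(5*(-170 - 63)) = -6039 - 2*(-63)*sqrt(3969)*(-1 + 170 + 63)/(5*(-233)) = -6039 - 2*(-63)*63*(-1)*232/(5*233) = -6039 - 1*1841616/1165 = -6039 - 1841616/1165 = -8877051/1165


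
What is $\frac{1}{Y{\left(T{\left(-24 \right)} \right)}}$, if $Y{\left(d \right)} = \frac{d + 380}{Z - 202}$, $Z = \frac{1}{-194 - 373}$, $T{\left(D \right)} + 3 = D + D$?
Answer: $- \frac{114535}{186543} \approx -0.61399$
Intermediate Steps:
$T{\left(D \right)} = -3 + 2 D$ ($T{\left(D \right)} = -3 + \left(D + D\right) = -3 + 2 D$)
$Z = - \frac{1}{567}$ ($Z = \frac{1}{-567} = - \frac{1}{567} \approx -0.0017637$)
$Y{\left(d \right)} = - \frac{43092}{22907} - \frac{567 d}{114535}$ ($Y{\left(d \right)} = \frac{d + 380}{- \frac{1}{567} - 202} = \frac{380 + d}{- \frac{114535}{567}} = \left(380 + d\right) \left(- \frac{567}{114535}\right) = - \frac{43092}{22907} - \frac{567 d}{114535}$)
$\frac{1}{Y{\left(T{\left(-24 \right)} \right)}} = \frac{1}{- \frac{43092}{22907} - \frac{567 \left(-3 + 2 \left(-24\right)\right)}{114535}} = \frac{1}{- \frac{43092}{22907} - \frac{567 \left(-3 - 48\right)}{114535}} = \frac{1}{- \frac{43092}{22907} - - \frac{28917}{114535}} = \frac{1}{- \frac{43092}{22907} + \frac{28917}{114535}} = \frac{1}{- \frac{186543}{114535}} = - \frac{114535}{186543}$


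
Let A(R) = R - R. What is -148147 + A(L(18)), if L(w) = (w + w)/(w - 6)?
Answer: -148147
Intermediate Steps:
L(w) = 2*w/(-6 + w) (L(w) = (2*w)/(-6 + w) = 2*w/(-6 + w))
A(R) = 0
-148147 + A(L(18)) = -148147 + 0 = -148147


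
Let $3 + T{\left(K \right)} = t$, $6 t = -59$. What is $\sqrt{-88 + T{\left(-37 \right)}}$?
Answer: $\frac{11 i \sqrt{30}}{6} \approx 10.042 i$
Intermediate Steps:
$t = - \frac{59}{6}$ ($t = \frac{1}{6} \left(-59\right) = - \frac{59}{6} \approx -9.8333$)
$T{\left(K \right)} = - \frac{77}{6}$ ($T{\left(K \right)} = -3 - \frac{59}{6} = - \frac{77}{6}$)
$\sqrt{-88 + T{\left(-37 \right)}} = \sqrt{-88 - \frac{77}{6}} = \sqrt{- \frac{605}{6}} = \frac{11 i \sqrt{30}}{6}$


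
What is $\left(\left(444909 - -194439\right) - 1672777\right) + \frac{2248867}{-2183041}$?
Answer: $- \frac{2256020126456}{2183041} \approx -1.0334 \cdot 10^{6}$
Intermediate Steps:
$\left(\left(444909 - -194439\right) - 1672777\right) + \frac{2248867}{-2183041} = \left(\left(444909 + 194439\right) - 1672777\right) + 2248867 \left(- \frac{1}{2183041}\right) = \left(639348 - 1672777\right) - \frac{2248867}{2183041} = -1033429 - \frac{2248867}{2183041} = - \frac{2256020126456}{2183041}$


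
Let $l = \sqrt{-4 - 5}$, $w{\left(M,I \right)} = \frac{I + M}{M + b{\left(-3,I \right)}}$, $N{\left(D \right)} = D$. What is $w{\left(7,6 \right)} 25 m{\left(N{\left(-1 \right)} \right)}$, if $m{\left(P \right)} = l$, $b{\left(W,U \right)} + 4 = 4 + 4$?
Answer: $\frac{975 i}{11} \approx 88.636 i$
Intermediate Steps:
$b{\left(W,U \right)} = 4$ ($b{\left(W,U \right)} = -4 + \left(4 + 4\right) = -4 + 8 = 4$)
$w{\left(M,I \right)} = \frac{I + M}{4 + M}$ ($w{\left(M,I \right)} = \frac{I + M}{M + 4} = \frac{I + M}{4 + M}$)
$l = 3 i$ ($l = \sqrt{-9} = 3 i \approx 3.0 i$)
$m{\left(P \right)} = 3 i$
$w{\left(7,6 \right)} 25 m{\left(N{\left(-1 \right)} \right)} = \frac{6 + 7}{4 + 7} \cdot 25 \cdot 3 i = \frac{1}{11} \cdot 13 \cdot 25 \cdot 3 i = \frac{13}{11} \cdot 25 \cdot 3 i = \frac{325 \cdot 3 i}{11} = \frac{975 i}{11}$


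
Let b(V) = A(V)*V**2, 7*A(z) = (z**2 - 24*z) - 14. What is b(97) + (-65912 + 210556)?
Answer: 67505911/7 ≈ 9.6437e+6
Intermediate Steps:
A(z) = -2 - 24*z/7 + z**2/7 (A(z) = ((z**2 - 24*z) - 14)/7 = (-14 + z**2 - 24*z)/7 = -2 - 24*z/7 + z**2/7)
b(V) = V**2*(-2 - 24*V/7 + V**2/7) (b(V) = (-2 - 24*V/7 + V**2/7)*V**2 = V**2*(-2 - 24*V/7 + V**2/7))
b(97) + (-65912 + 210556) = (1/7)*97**2*(-14 + 97**2 - 24*97) + (-65912 + 210556) = (1/7)*9409*(-14 + 9409 - 2328) + 144644 = (1/7)*9409*7067 + 144644 = 66493403/7 + 144644 = 67505911/7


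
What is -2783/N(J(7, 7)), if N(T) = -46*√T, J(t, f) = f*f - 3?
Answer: 121*√46/92 ≈ 8.9202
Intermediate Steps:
J(t, f) = -3 + f² (J(t, f) = f² - 3 = -3 + f²)
-2783/N(J(7, 7)) = -2783*(-1/(46*√(-3 + 7²))) = -2783*(-1/(46*√(-3 + 49))) = -2783*(-√46/2116) = -(-121)*√46/92 = 121*√46/92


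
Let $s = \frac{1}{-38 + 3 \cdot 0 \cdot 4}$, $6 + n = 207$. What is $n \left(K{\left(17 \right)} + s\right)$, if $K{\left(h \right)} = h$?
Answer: $\frac{129645}{38} \approx 3411.7$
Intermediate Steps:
$n = 201$ ($n = -6 + 207 = 201$)
$s = - \frac{1}{38}$ ($s = \frac{1}{-38 + 0 \cdot 4} = \frac{1}{-38 + 0} = \frac{1}{-38} = - \frac{1}{38} \approx -0.026316$)
$n \left(K{\left(17 \right)} + s\right) = 201 \left(17 - \frac{1}{38}\right) = 201 \cdot \frac{645}{38} = \frac{129645}{38}$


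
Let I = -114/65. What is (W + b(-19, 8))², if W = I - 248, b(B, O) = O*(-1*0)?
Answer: 263542756/4225 ≈ 62377.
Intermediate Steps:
I = -114/65 (I = -114*1/65 = -114/65 ≈ -1.7538)
b(B, O) = 0 (b(B, O) = O*0 = 0)
W = -16234/65 (W = -114/65 - 248 = -16234/65 ≈ -249.75)
(W + b(-19, 8))² = (-16234/65 + 0)² = (-16234/65)² = 263542756/4225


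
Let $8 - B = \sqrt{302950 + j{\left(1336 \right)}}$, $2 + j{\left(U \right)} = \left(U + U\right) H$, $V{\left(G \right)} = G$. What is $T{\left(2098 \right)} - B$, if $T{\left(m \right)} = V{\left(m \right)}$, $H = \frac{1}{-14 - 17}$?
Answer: $2090 + \frac{2 \sqrt{72762549}}{31} \approx 2640.3$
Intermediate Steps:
$H = - \frac{1}{31}$ ($H = \frac{1}{-31} = - \frac{1}{31} \approx -0.032258$)
$T{\left(m \right)} = m$
$j{\left(U \right)} = -2 - \frac{2 U}{31}$ ($j{\left(U \right)} = -2 + \left(U + U\right) \left(- \frac{1}{31}\right) = -2 + 2 U \left(- \frac{1}{31}\right) = -2 - \frac{2 U}{31}$)
$B = 8 - \frac{2 \sqrt{72762549}}{31}$ ($B = 8 - \sqrt{302950 - \frac{2734}{31}} = 8 - \sqrt{\frac{9388716}{31}} = 8 - \frac{2 \sqrt{72762549}}{31} \approx -542.33$)
$T{\left(2098 \right)} - B = 2098 - \left(8 - \frac{2 \sqrt{72762549}}{31}\right) = 2090 + \frac{2 \sqrt{72762549}}{31}$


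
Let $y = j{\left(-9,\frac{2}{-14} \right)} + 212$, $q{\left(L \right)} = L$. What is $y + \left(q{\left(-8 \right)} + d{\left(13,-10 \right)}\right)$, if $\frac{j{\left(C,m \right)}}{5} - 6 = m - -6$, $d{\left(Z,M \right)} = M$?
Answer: $\frac{1773}{7} \approx 253.29$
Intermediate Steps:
$j{\left(C,m \right)} = 60 + 5 m$ ($j{\left(C,m \right)} = 30 + 5 \left(m - -6\right) = 30 + 5 \left(m + 6\right) = 30 + 5 \left(6 + m\right) = 30 + \left(30 + 5 m\right) = 60 + 5 m$)
$y = \frac{1899}{7}$ ($y = \left(60 + 5 \frac{2}{-14}\right) + 212 = \left(60 + 5 \cdot 2 \left(- \frac{1}{14}\right)\right) + 212 = \left(60 + 5 \left(- \frac{1}{7}\right)\right) + 212 = \left(60 - \frac{5}{7}\right) + 212 = \frac{415}{7} + 212 = \frac{1899}{7} \approx 271.29$)
$y + \left(q{\left(-8 \right)} + d{\left(13,-10 \right)}\right) = \frac{1899}{7} - 18 = \frac{1773}{7}$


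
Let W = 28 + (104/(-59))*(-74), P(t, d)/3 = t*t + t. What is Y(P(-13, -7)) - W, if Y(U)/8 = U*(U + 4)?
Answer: 104253564/59 ≈ 1.7670e+6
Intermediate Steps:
P(t, d) = 3*t + 3*t² (P(t, d) = 3*(t*t + t) = 3*(t² + t) = 3*(t + t²) = 3*t + 3*t²)
Y(U) = 8*U*(4 + U) (Y(U) = 8*(U*(U + 4)) = 8*(U*(4 + U)) = 8*U*(4 + U))
W = 9348/59 (W = 28 + (104*(-1/59))*(-74) = 28 - 104/59*(-74) = 28 + 7696/59 = 9348/59 ≈ 158.44)
Y(P(-13, -7)) - W = 8*(3*(-13)*(1 - 13))*(4 + 3*(-13)*(1 - 13)) - 1*9348/59 = 8*(3*(-13)*(-12))*(4 + 3*(-13)*(-12)) - 9348/59 = 8*468*(4 + 468) - 9348/59 = 8*468*472 - 9348/59 = 1767168 - 9348/59 = 104253564/59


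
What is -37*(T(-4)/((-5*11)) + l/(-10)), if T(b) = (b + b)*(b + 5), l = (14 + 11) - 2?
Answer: 8769/110 ≈ 79.718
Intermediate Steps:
l = 23 (l = 25 - 2 = 23)
T(b) = 2*b*(5 + b) (T(b) = (2*b)*(5 + b) = 2*b*(5 + b))
-37*(T(-4)/((-5*11)) + l/(-10)) = -37*((2*(-4)*(5 - 4))/((-5*11)) + 23/(-10)) = -37*((2*(-4)*1)/(-55) + 23*(-1/10)) = -37*(-8*(-1/55) - 23/10) = -37*(8/55 - 23/10) = -37*(-237/110) = 8769/110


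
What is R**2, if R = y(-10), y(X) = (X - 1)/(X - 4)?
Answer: 121/196 ≈ 0.61735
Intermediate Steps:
y(X) = (-1 + X)/(-4 + X)
R = 11/14 (R = (-1 - 10)/(-4 - 10) = -11/(-14) = -1/14*(-11) = 11/14 ≈ 0.78571)
R**2 = (11/14)**2 = 121/196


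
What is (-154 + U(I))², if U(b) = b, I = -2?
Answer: 24336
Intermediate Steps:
(-154 + U(I))² = (-154 - 2)² = (-156)² = 24336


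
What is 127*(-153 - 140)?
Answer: -37211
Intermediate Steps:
127*(-153 - 140) = 127*(-293) = -37211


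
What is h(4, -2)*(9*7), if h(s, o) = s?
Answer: 252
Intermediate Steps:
h(4, -2)*(9*7) = 4*(9*7) = 4*63 = 252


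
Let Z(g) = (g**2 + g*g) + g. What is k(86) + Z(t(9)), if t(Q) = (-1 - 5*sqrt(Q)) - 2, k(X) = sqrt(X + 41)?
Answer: 630 + sqrt(127) ≈ 641.27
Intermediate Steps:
k(X) = sqrt(41 + X)
t(Q) = -3 - 5*sqrt(Q)
Z(g) = g + 2*g**2 (Z(g) = (g**2 + g**2) + g = 2*g**2 + g = g + 2*g**2)
k(86) + Z(t(9)) = sqrt(41 + 86) + (-3 - 5*sqrt(9))*(1 + 2*(-3 - 5*sqrt(9))) = sqrt(127) + (-3 - 5*3)*(1 + 2*(-3 - 5*3)) = sqrt(127) + (-3 - 15)*(1 + 2*(-3 - 15)) = sqrt(127) - 18*(1 + 2*(-18)) = sqrt(127) - 18*(1 - 36) = sqrt(127) - 18*(-35) = sqrt(127) + 630 = 630 + sqrt(127)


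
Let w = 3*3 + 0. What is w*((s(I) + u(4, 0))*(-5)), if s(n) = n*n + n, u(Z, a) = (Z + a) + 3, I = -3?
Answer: -585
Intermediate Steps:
u(Z, a) = 3 + Z + a
s(n) = n + n**2 (s(n) = n**2 + n = n + n**2)
w = 9 (w = 9 + 0 = 9)
w*((s(I) + u(4, 0))*(-5)) = 9*((-3*(1 - 3) + (3 + 4 + 0))*(-5)) = 9*((-3*(-2) + 7)*(-5)) = 9*((6 + 7)*(-5)) = 9*(13*(-5)) = 9*(-65) = -585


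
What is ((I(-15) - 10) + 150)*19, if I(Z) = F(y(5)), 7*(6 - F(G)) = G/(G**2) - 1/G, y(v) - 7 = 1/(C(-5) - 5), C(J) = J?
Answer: 2774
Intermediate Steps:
y(v) = 69/10 (y(v) = 7 + 1/(-5 - 5) = 7 + 1/(-10) = 7 - 1/10 = 69/10)
F(G) = 6 (F(G) = 6 - (G/(G**2) - 1/G)/7 = 6 - (G/G**2 - 1/G)/7 = 6 - (1/G - 1/G)/7 = 6 - 1/7*0 = 6 + 0 = 6)
I(Z) = 6
((I(-15) - 10) + 150)*19 = ((6 - 10) + 150)*19 = (-4 + 150)*19 = 146*19 = 2774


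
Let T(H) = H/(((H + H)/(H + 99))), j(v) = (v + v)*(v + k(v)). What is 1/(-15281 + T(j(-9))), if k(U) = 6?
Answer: -2/30409 ≈ -6.5770e-5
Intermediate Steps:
j(v) = 2*v*(6 + v) (j(v) = (v + v)*(v + 6) = (2*v)*(6 + v) = 2*v*(6 + v))
T(H) = 99/2 + H/2 (T(H) = H/(((2*H)/(99 + H))) = H/((2*H/(99 + H))) = ((99 + H)/(2*H))*H = 99/2 + H/2)
1/(-15281 + T(j(-9))) = 1/(-15281 + (99/2 + (2*(-9)*(6 - 9))/2)) = 1/(-15281 + (99/2 + (2*(-9)*(-3))/2)) = 1/(-15281 + (99/2 + (½)*54)) = 1/(-15281 + (99/2 + 27)) = 1/(-15281 + 153/2) = 1/(-30409/2) = -2/30409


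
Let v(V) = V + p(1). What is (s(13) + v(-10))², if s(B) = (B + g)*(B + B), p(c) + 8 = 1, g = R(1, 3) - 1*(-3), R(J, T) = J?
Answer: 180625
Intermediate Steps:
g = 4 (g = 1 - 1*(-3) = 1 + 3 = 4)
p(c) = -7 (p(c) = -8 + 1 = -7)
s(B) = 2*B*(4 + B) (s(B) = (B + 4)*(B + B) = (4 + B)*(2*B) = 2*B*(4 + B))
v(V) = -7 + V (v(V) = V - 7 = -7 + V)
(s(13) + v(-10))² = (2*13*(4 + 13) + (-7 - 10))² = (2*13*17 - 17)² = (442 - 17)² = 425² = 180625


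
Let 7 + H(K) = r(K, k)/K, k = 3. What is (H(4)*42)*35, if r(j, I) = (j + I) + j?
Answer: -12495/2 ≈ -6247.5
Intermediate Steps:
r(j, I) = I + 2*j (r(j, I) = (I + j) + j = I + 2*j)
H(K) = -7 + (3 + 2*K)/K
(H(4)*42)*35 = ((-5 + 3/4)*42)*35 = -17/4*42*35 = -357/2*35 = -12495/2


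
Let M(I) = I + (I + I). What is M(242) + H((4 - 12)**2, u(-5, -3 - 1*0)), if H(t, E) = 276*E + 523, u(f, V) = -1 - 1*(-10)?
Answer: 3733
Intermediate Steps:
u(f, V) = 9 (u(f, V) = -1 + 10 = 9)
H(t, E) = 523 + 276*E
M(I) = 3*I (M(I) = I + 2*I = 3*I)
M(242) + H((4 - 12)**2, u(-5, -3 - 1*0)) = 3*242 + (523 + 276*9) = 726 + (523 + 2484) = 726 + 3007 = 3733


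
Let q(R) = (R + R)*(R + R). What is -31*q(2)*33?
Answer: -16368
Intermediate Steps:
q(R) = 4*R² (q(R) = (2*R)*(2*R) = 4*R²)
-31*q(2)*33 = -124*2²*33 = -124*4*33 = -31*16*33 = -496*33 = -16368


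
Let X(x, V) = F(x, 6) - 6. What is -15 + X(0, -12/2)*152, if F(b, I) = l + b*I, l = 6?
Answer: -15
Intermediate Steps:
F(b, I) = 6 + I*b (F(b, I) = 6 + b*I = 6 + I*b)
X(x, V) = 6*x (X(x, V) = (6 + 6*x) - 6 = 6*x)
-15 + X(0, -12/2)*152 = -15 + (6*0)*152 = -15 + 0*152 = -15 + 0 = -15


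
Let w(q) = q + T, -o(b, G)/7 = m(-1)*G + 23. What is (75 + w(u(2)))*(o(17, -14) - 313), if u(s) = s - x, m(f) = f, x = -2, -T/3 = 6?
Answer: -34892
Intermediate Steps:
T = -18 (T = -3*6 = -18)
o(b, G) = -161 + 7*G (o(b, G) = -7*(-G + 23) = -7*(23 - G) = -161 + 7*G)
u(s) = 2 + s (u(s) = s - 1*(-2) = s + 2 = 2 + s)
w(q) = -18 + q (w(q) = q - 18 = -18 + q)
(75 + w(u(2)))*(o(17, -14) - 313) = (75 + (-18 + (2 + 2)))*((-161 + 7*(-14)) - 313) = (75 + (-18 + 4))*((-161 - 98) - 313) = (75 - 14)*(-259 - 313) = 61*(-572) = -34892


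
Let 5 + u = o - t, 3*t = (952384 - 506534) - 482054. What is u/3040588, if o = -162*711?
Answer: -103119/3040588 ≈ -0.033914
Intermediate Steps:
t = -12068 (t = ((952384 - 506534) - 482054)/3 = (445850 - 482054)/3 = (1/3)*(-36204) = -12068)
o = -115182
u = -103119 (u = -5 + (-115182 - 1*(-12068)) = -5 + (-115182 + 12068) = -5 - 103114 = -103119)
u/3040588 = -103119/3040588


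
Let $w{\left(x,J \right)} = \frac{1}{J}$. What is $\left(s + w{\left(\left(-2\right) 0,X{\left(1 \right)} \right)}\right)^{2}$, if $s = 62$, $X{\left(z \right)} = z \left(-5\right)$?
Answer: $\frac{95481}{25} \approx 3819.2$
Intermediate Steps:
$X{\left(z \right)} = - 5 z$
$\left(s + w{\left(\left(-2\right) 0,X{\left(1 \right)} \right)}\right)^{2} = \left(62 + \frac{1}{\left(-5\right) 1}\right)^{2} = \left(62 + \frac{1}{-5}\right)^{2} = \left(62 - \frac{1}{5}\right)^{2} = \left(\frac{309}{5}\right)^{2} = \frac{95481}{25}$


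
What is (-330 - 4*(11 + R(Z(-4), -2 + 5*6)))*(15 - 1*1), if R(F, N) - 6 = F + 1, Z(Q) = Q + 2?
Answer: -5516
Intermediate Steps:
Z(Q) = 2 + Q
R(F, N) = 7 + F (R(F, N) = 6 + (F + 1) = 6 + (1 + F) = 7 + F)
(-330 - 4*(11 + R(Z(-4), -2 + 5*6)))*(15 - 1*1) = (-330 - 4*(11 + (7 + (2 - 4))))*(15 - 1*1) = (-330 - 4*(11 + (7 - 2)))*(15 - 1) = (-330 - 4*(11 + 5))*14 = (-330 - 4*16)*14 = (-330 - 64)*14 = -394*14 = -5516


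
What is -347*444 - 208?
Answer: -154276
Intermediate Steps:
-347*444 - 208 = -154068 - 208 = -154276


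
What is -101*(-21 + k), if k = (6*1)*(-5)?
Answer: 5151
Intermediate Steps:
k = -30 (k = 6*(-5) = -30)
-101*(-21 + k) = -101*(-21 - 30) = -101*(-51) = 5151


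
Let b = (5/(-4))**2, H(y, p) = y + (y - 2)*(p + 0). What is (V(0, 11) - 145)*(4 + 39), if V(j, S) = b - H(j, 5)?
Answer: -91805/16 ≈ -5737.8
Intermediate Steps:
H(y, p) = y + p*(-2 + y) (H(y, p) = y + (-2 + y)*p = y + p*(-2 + y))
b = 25/16 (b = (5*(-1/4))**2 = (-5/4)**2 = 25/16 ≈ 1.5625)
V(j, S) = 185/16 - 6*j (V(j, S) = 25/16 - (j - 2*5 + 5*j) = 25/16 - (j - 10 + 5*j) = 25/16 - (-10 + 6*j) = 25/16 + (10 - 6*j) = 185/16 - 6*j)
(V(0, 11) - 145)*(4 + 39) = ((185/16 - 6*0) - 145)*(4 + 39) = ((185/16 + 0) - 145)*43 = (185/16 - 145)*43 = -2135/16*43 = -91805/16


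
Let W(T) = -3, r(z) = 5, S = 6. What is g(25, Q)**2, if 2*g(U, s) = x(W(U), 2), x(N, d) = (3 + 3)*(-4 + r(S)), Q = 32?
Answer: 9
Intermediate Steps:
x(N, d) = 6 (x(N, d) = (3 + 3)*(-4 + 5) = 6*1 = 6)
g(U, s) = 3 (g(U, s) = (1/2)*6 = 3)
g(25, Q)**2 = 3**2 = 9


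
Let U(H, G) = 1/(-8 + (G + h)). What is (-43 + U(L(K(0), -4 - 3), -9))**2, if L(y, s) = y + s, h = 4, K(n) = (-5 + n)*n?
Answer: 313600/169 ≈ 1855.6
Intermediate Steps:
K(n) = n*(-5 + n)
L(y, s) = s + y
U(H, G) = 1/(-4 + G) (U(H, G) = 1/(-8 + (G + 4)) = 1/(-8 + (4 + G)) = 1/(-4 + G))
(-43 + U(L(K(0), -4 - 3), -9))**2 = (-43 + 1/(-4 - 9))**2 = (-43 + 1/(-13))**2 = (-43 - 1/13)**2 = (-560/13)**2 = 313600/169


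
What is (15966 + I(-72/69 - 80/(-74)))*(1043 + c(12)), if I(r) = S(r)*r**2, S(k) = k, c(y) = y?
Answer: 10380953991970870/616295051 ≈ 1.6844e+7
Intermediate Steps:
I(r) = r**3 (I(r) = r*r**2 = r**3)
(15966 + I(-72/69 - 80/(-74)))*(1043 + c(12)) = (15966 + (-72/69 - 80/(-74))**3)*(1043 + 12) = (15966 + (-72*1/69 - 80*(-1/74))**3)*1055 = (15966 + (-24/23 + 40/37)**3)*1055 = (15966 + (32/851)**3)*1055 = (15966 + 32768/616295051)*1055 = (9839766817034/616295051)*1055 = 10380953991970870/616295051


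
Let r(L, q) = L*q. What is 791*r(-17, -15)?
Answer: 201705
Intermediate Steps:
791*r(-17, -15) = 791*(-17*(-15)) = 791*255 = 201705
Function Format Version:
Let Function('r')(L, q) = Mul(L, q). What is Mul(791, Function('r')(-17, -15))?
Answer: 201705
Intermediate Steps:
Mul(791, Function('r')(-17, -15)) = Mul(791, Mul(-17, -15)) = Mul(791, 255) = 201705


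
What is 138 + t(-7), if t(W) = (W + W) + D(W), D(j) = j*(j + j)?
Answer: 222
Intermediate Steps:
D(j) = 2*j² (D(j) = j*(2*j) = 2*j²)
t(W) = 2*W + 2*W² (t(W) = (W + W) + 2*W² = 2*W + 2*W²)
138 + t(-7) = 138 + 2*(-7)*(1 - 7) = 138 + 2*(-7)*(-6) = 138 + 84 = 222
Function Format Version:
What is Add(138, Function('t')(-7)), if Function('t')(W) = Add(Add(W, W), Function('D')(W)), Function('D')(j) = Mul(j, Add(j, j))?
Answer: 222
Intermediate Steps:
Function('D')(j) = Mul(2, Pow(j, 2)) (Function('D')(j) = Mul(j, Mul(2, j)) = Mul(2, Pow(j, 2)))
Function('t')(W) = Add(Mul(2, W), Mul(2, Pow(W, 2))) (Function('t')(W) = Add(Add(W, W), Mul(2, Pow(W, 2))) = Add(Mul(2, W), Mul(2, Pow(W, 2))))
Add(138, Function('t')(-7)) = Add(138, Mul(2, -7, Add(1, -7))) = Add(138, Mul(2, -7, -6)) = Add(138, 84) = 222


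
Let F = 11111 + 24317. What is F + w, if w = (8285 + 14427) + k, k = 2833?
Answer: 60973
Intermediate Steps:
w = 25545 (w = (8285 + 14427) + 2833 = 22712 + 2833 = 25545)
F = 35428
F + w = 35428 + 25545 = 60973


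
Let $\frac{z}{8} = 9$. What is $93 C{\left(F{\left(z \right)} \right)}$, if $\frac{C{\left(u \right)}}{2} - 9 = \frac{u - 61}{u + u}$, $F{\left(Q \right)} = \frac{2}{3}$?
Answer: $- \frac{13485}{2} \approx -6742.5$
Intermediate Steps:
$z = 72$ ($z = 8 \cdot 9 = 72$)
$F{\left(Q \right)} = \frac{2}{3}$ ($F{\left(Q \right)} = 2 \cdot \frac{1}{3} = \frac{2}{3}$)
$C{\left(u \right)} = 18 + \frac{-61 + u}{u}$ ($C{\left(u \right)} = 18 + 2 \frac{u - 61}{u + u} = 18 + 2 \frac{-61 + u}{2 u} = 18 + \frac{-61 + u}{u}$)
$93 C{\left(F{\left(z \right)} \right)} = 93 \left(19 - \frac{61}{\frac{2}{3}}\right) = 93 \left(19 - \frac{183}{2}\right) = 93 \left(- \frac{145}{2}\right) = - \frac{13485}{2}$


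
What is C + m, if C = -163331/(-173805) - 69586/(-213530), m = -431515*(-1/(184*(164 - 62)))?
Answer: 563205910776221/23217631080240 ≈ 24.258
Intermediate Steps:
m = 431515/18768 (m = -431515/((-184*102)) = -431515/(-18768) = -431515*(-1/18768) = 431515/18768 ≈ 22.992)
C = 4697046316/3711258165 (C = -163331*(-1/173805) - 69586*(-1/213530) = 163331/173805 + 34793/106765 = 4697046316/3711258165 ≈ 1.2656)
C + m = 4697046316/3711258165 + 431515/18768 = 563205910776221/23217631080240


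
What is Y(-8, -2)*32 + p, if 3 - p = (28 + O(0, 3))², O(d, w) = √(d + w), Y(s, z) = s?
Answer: -1040 - 56*√3 ≈ -1137.0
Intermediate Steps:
p = 3 - (28 + √3)² (p = 3 - (28 + √(0 + 3))² = 3 - (28 + √3)² ≈ -881.00)
Y(-8, -2)*32 + p = -8*32 + (3 - (28 + √3)²) = -256 + (3 - (28 + √3)²) = -253 - (28 + √3)²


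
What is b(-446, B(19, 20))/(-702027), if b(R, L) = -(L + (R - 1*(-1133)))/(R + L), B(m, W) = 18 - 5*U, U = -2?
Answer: -65/26677026 ≈ -2.4366e-6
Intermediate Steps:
B(m, W) = 28 (B(m, W) = 18 - 5*(-2) = 18 - 1*(-10) = 18 + 10 = 28)
b(R, L) = -(1133 + L + R)/(L + R) (b(R, L) = -(L + (R + 1133))/(L + R) = -(L + (1133 + R))/(L + R) = -(1133 + L + R)/(L + R))
b(-446, B(19, 20))/(-702027) = ((-1133 - 1*28 - 1*(-446))/(28 - 446))/(-702027) = ((-1133 - 28 + 446)/(-418))*(-1/702027) = -1/418*(-715)*(-1/702027) = (65/38)*(-1/702027) = -65/26677026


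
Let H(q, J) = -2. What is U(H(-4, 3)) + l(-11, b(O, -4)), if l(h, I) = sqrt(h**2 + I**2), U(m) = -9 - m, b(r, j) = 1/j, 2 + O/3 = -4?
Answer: -7 + sqrt(1937)/4 ≈ 4.0028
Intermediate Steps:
O = -18 (O = -6 + 3*(-4) = -6 - 12 = -18)
l(h, I) = sqrt(I**2 + h**2)
U(H(-4, 3)) + l(-11, b(O, -4)) = (-9 - 1*(-2)) + sqrt((1/(-4))**2 + (-11)**2) = (-9 + 2) + sqrt((-1/4)**2 + 121) = -7 + sqrt(1/16 + 121) = -7 + sqrt(1937/16) = -7 + sqrt(1937)/4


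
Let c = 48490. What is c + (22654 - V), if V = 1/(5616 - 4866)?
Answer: 53357999/750 ≈ 71144.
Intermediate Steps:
V = 1/750 ≈ 0.0013333
c + (22654 - V) = 48490 + (22654 - 1*1/750) = 48490 + (22654 - 1/750) = 48490 + 16990499/750 = 53357999/750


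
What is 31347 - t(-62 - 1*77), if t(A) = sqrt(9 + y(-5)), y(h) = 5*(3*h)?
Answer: 31347 - I*sqrt(66) ≈ 31347.0 - 8.124*I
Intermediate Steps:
y(h) = 15*h
t(A) = I*sqrt(66) (t(A) = sqrt(9 + 15*(-5)) = sqrt(9 - 75) = sqrt(-66) = I*sqrt(66))
31347 - t(-62 - 1*77) = 31347 - I*sqrt(66)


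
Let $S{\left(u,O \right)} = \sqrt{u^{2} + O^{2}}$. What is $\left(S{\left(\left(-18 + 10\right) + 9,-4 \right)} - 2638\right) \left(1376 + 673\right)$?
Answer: $-5405262 + 2049 \sqrt{17} \approx -5.3968 \cdot 10^{6}$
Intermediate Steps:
$S{\left(u,O \right)} = \sqrt{O^{2} + u^{2}}$
$\left(S{\left(\left(-18 + 10\right) + 9,-4 \right)} - 2638\right) \left(1376 + 673\right) = \left(\sqrt{\left(-4\right)^{2} + \left(\left(-18 + 10\right) + 9\right)^{2}} - 2638\right) \left(1376 + 673\right) = \left(\sqrt{16 + \left(-8 + 9\right)^{2}} - 2638\right) 2049 = \left(\sqrt{16 + 1^{2}} - 2638\right) 2049 = \left(\sqrt{16 + 1} - 2638\right) 2049 = \left(\sqrt{17} - 2638\right) 2049 = \left(-2638 + \sqrt{17}\right) 2049 = -5405262 + 2049 \sqrt{17}$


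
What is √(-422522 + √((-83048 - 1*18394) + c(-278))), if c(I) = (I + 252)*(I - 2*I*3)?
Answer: √(-422522 + I*√137582) ≈ 0.285 + 650.02*I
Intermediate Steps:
c(I) = -5*I*(252 + I) (c(I) = (252 + I)*(I - 6*I) = (252 + I)*(-5*I) = -5*I*(252 + I))
√(-422522 + √((-83048 - 1*18394) + c(-278))) = √(-422522 + √((-83048 - 1*18394) - 5*(-278)*(252 - 278))) = √(-422522 + √((-83048 - 18394) - 5*(-278)*(-26))) = √(-422522 + √(-101442 - 36140)) = √(-422522 + √(-137582)) = √(-422522 + I*√137582)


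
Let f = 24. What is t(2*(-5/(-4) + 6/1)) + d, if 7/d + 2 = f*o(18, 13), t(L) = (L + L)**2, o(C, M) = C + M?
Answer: 89147/106 ≈ 841.01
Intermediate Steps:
t(L) = 4*L**2 (t(L) = (2*L)**2 = 4*L**2)
d = 1/106 (d = 7/(-2 + 24*(18 + 13)) = 7/(-2 + 24*31) = 7/(-2 + 744) = 7/742 = 7*(1/742) = 1/106 ≈ 0.0094340)
t(2*(-5/(-4) + 6/1)) + d = 4*(2*(-5/(-4) + 6/1))**2 + 1/106 = 4*(2*(-5*(-1/4) + 6*1))**2 + 1/106 = 4*(2*(5/4 + 6))**2 + 1/106 = 4*(2*(29/4))**2 + 1/106 = 4*(29/2)**2 + 1/106 = 4*(841/4) + 1/106 = 841 + 1/106 = 89147/106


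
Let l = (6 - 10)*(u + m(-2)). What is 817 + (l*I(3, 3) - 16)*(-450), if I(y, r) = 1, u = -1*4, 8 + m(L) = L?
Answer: -17183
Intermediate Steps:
m(L) = -8 + L
u = -4
l = 56 (l = (6 - 10)*(-4 + (-8 - 2)) = -4*(-4 - 10) = -4*(-14) = 56)
817 + (l*I(3, 3) - 16)*(-450) = 817 + (56*1 - 16)*(-450) = 817 + (56 - 16)*(-450) = 817 + 40*(-450) = 817 - 18000 = -17183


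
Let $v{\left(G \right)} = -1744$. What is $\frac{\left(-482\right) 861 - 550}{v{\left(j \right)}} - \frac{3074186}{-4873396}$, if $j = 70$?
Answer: $\frac{63453463593}{265600082} \approx 238.91$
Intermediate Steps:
$\frac{\left(-482\right) 861 - 550}{v{\left(j \right)}} - \frac{3074186}{-4873396} = \frac{\left(-482\right) 861 - 550}{-1744} - \frac{3074186}{-4873396} = \left(-415002 - 550\right) \left(- \frac{1}{1744}\right) - - \frac{1537093}{2436698} = \left(-415552\right) \left(- \frac{1}{1744}\right) + \frac{1537093}{2436698} = \frac{25972}{109} + \frac{1537093}{2436698} = \frac{63453463593}{265600082}$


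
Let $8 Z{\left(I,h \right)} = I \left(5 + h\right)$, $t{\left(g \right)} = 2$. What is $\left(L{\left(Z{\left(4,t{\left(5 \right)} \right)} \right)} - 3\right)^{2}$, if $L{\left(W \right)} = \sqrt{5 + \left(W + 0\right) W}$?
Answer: $\frac{\left(6 - \sqrt{69}\right)^{2}}{4} \approx 1.3301$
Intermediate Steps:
$Z{\left(I,h \right)} = \frac{I \left(5 + h\right)}{8}$
$L{\left(W \right)} = \sqrt{5 + W^{2}}$ ($L{\left(W \right)} = \sqrt{5 + W W} = \sqrt{5 + W^{2}}$)
$\left(L{\left(Z{\left(4,t{\left(5 \right)} \right)} \right)} - 3\right)^{2} = \left(\sqrt{5 + \left(\frac{1}{8} \cdot 4 \left(5 + 2\right)\right)^{2}} - 3\right)^{2} = \left(\sqrt{5 + \left(\frac{1}{8} \cdot 4 \cdot 7\right)^{2}} - 3\right)^{2} = \left(\sqrt{5 + \left(\frac{7}{2}\right)^{2}} - 3\right)^{2} = \left(\sqrt{5 + \frac{49}{4}} - 3\right)^{2} = \left(\sqrt{\frac{69}{4}} - 3\right)^{2} = \left(\frac{\sqrt{69}}{2} - 3\right)^{2} = \left(-3 + \frac{\sqrt{69}}{2}\right)^{2}$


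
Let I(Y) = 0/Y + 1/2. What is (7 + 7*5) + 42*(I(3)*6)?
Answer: 168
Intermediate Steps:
I(Y) = ½ (I(Y) = 0 + 1*(½) = 0 + ½ = ½)
(7 + 7*5) + 42*(I(3)*6) = (7 + 7*5) + 42*((½)*6) = (7 + 35) + 42*3 = 42 + 126 = 168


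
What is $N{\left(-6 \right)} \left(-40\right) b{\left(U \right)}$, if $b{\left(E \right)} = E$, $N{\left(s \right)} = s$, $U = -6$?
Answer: $-1440$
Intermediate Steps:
$N{\left(-6 \right)} \left(-40\right) b{\left(U \right)} = \left(-6\right) \left(-40\right) \left(-6\right) = 240 \left(-6\right) = -1440$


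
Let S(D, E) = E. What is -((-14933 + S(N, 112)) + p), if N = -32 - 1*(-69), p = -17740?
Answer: 32561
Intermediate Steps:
N = 37 (N = -32 + 69 = 37)
-((-14933 + S(N, 112)) + p) = -((-14933 + 112) - 17740) = -(-14821 - 17740) = -1*(-32561) = 32561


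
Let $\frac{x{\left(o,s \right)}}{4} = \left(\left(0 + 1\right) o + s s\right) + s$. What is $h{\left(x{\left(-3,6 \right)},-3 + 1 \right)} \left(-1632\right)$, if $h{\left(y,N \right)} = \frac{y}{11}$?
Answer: $- \frac{254592}{11} \approx -23145.0$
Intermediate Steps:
$x{\left(o,s \right)} = 4 o + 4 s + 4 s^{2}$ ($x{\left(o,s \right)} = 4 \left(\left(\left(0 + 1\right) o + s s\right) + s\right) = 4 \left(\left(1 o + s^{2}\right) + s\right) = 4 \left(\left(o + s^{2}\right) + s\right) = 4 \left(o + s + s^{2}\right) = 4 o + 4 s + 4 s^{2}$)
$h{\left(y,N \right)} = \frac{y}{11}$ ($h{\left(y,N \right)} = y \frac{1}{11} = \frac{y}{11}$)
$h{\left(x{\left(-3,6 \right)},-3 + 1 \right)} \left(-1632\right) = \frac{4 \left(-3\right) + 4 \cdot 6 + 4 \cdot 6^{2}}{11} \left(-1632\right) = \frac{-12 + 24 + 4 \cdot 36}{11} \left(-1632\right) = \frac{-12 + 24 + 144}{11} \left(-1632\right) = \frac{1}{11} \cdot 156 \left(-1632\right) = \frac{156}{11} \left(-1632\right) = - \frac{254592}{11}$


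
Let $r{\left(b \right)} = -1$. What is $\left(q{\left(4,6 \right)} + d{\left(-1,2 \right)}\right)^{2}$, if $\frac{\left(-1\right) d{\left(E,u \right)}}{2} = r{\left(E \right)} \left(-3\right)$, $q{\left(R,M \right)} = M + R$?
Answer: $16$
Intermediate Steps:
$d{\left(E,u \right)} = -6$ ($d{\left(E,u \right)} = - 2 \left(\left(-1\right) \left(-3\right)\right) = \left(-2\right) 3 = -6$)
$\left(q{\left(4,6 \right)} + d{\left(-1,2 \right)}\right)^{2} = \left(\left(6 + 4\right) - 6\right)^{2} = \left(10 - 6\right)^{2} = 4^{2} = 16$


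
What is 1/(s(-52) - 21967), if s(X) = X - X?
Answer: -1/21967 ≈ -4.5523e-5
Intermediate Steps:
s(X) = 0
1/(s(-52) - 21967) = 1/(0 - 21967) = 1/(-21967) = -1/21967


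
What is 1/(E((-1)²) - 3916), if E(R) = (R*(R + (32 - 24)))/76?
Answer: -76/297607 ≈ -0.00025537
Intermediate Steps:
E(R) = R*(8 + R)/76 (E(R) = (R*(R + 8))*(1/76) = (R*(8 + R))*(1/76) = R*(8 + R)/76)
1/(E((-1)²) - 3916) = 1/((1/76)*(-1)²*(8 + (-1)²) - 3916) = 1/((1/76)*1*(8 + 1) - 3916) = 1/((1/76)*1*9 - 3916) = 1/(9/76 - 3916) = 1/(-297607/76) = -76/297607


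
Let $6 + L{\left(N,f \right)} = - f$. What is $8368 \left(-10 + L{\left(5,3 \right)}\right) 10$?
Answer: $-1589920$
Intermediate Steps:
$L{\left(N,f \right)} = -6 - f$
$8368 \left(-10 + L{\left(5,3 \right)}\right) 10 = 8368 \left(-10 - 9\right) 10 = 8368 \left(\left(-19\right) 10\right) = 8368 \left(-190\right) = -1589920$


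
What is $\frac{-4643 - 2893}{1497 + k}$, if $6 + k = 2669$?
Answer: $- \frac{471}{260} \approx -1.8115$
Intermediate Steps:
$k = 2663$ ($k = -6 + 2669 = 2663$)
$\frac{-4643 - 2893}{1497 + k} = \frac{-4643 - 2893}{1497 + 2663} = - \frac{7536}{4160} = \left(-7536\right) \frac{1}{4160} = - \frac{471}{260}$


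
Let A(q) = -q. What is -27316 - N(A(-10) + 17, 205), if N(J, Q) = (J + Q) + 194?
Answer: -27742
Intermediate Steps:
N(J, Q) = 194 + J + Q
-27316 - N(A(-10) + 17, 205) = -27316 - (194 + (-1*(-10) + 17) + 205) = -27316 - (194 + (10 + 17) + 205) = -27316 - (194 + 27 + 205) = -27316 - 1*426 = -27316 - 426 = -27742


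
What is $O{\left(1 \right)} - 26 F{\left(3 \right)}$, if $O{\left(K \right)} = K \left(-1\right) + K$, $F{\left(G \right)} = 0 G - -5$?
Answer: $-130$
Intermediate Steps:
$F{\left(G \right)} = 5$ ($F{\left(G \right)} = 0 + 5 = 5$)
$O{\left(K \right)} = 0$ ($O{\left(K \right)} = - K + K = 0$)
$O{\left(1 \right)} - 26 F{\left(3 \right)} = 0 - 130 = -130$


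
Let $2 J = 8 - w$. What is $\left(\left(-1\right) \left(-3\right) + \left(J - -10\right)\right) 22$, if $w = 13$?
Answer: $231$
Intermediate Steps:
$J = - \frac{5}{2}$ ($J = \frac{8 - 13}{2} = \frac{1}{2} \left(-5\right) = - \frac{5}{2} \approx -2.5$)
$\left(\left(-1\right) \left(-3\right) + \left(J - -10\right)\right) 22 = \left(\left(-1\right) \left(-3\right) - - \frac{15}{2}\right) 22 = \left(3 + \left(- \frac{5}{2} + 10\right)\right) 22 = \left(3 + \frac{15}{2}\right) 22 = \frac{21}{2} \cdot 22 = 231$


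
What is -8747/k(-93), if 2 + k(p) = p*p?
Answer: -8747/8647 ≈ -1.0116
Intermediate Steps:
k(p) = -2 + p² (k(p) = -2 + p*p = -2 + p²)
-8747/k(-93) = -8747/(-2 + (-93)²) = -8747/(-2 + 8649) = -8747/8647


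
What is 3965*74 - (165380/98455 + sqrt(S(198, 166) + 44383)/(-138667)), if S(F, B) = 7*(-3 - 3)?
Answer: 5777503234/19691 + sqrt(44341)/138667 ≈ 2.9341e+5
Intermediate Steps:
S(F, B) = -42 (S(F, B) = 7*(-6) = -42)
3965*74 - (165380/98455 + sqrt(S(198, 166) + 44383)/(-138667)) = 3965*74 - (165380/98455 + sqrt(-42 + 44383)/(-138667)) = 293410 - (165380*(1/98455) + sqrt(44341)*(-1/138667)) = 293410 - (33076/19691 - sqrt(44341)/138667) = 293410 + (-33076/19691 + sqrt(44341)/138667) = 5777503234/19691 + sqrt(44341)/138667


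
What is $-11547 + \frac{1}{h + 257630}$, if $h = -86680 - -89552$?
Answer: $- \frac{3008016593}{260502} \approx -11547.0$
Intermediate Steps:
$h = 2872$ ($h = -86680 + 89552 = 2872$)
$-11547 + \frac{1}{h + 257630} = -11547 + \frac{1}{2872 + 257630} = -11547 + \frac{1}{260502} = - \frac{3008016593}{260502}$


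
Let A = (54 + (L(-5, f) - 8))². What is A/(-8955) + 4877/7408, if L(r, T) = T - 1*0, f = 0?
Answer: 27998207/66338640 ≈ 0.42205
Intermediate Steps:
L(r, T) = T (L(r, T) = T + 0 = T)
A = 2116 (A = (54 + (0 - 8))² = (54 - 8)² = 46² = 2116)
A/(-8955) + 4877/7408 = 2116/(-8955) + 4877/7408 = 2116*(-1/8955) + 4877*(1/7408) = -2116/8955 + 4877/7408 = 27998207/66338640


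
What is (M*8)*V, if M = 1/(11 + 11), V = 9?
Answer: 36/11 ≈ 3.2727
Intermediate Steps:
M = 1/22 ≈ 0.045455
(M*8)*V = ((1/22)*8)*9 = (4/11)*9 = 36/11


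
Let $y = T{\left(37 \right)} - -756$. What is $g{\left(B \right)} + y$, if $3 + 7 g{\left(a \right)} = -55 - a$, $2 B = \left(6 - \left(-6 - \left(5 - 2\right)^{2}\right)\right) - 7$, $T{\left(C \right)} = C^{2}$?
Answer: $\frac{14810}{7} \approx 2115.7$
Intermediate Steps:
$y = 2125$ ($y = 37^{2} - -756 = 1369 + 756 = 2125$)
$B = 7$ ($B = \frac{\left(6 - \left(-6 - \left(5 - 2\right)^{2}\right)\right) - 7}{2} = \frac{\left(6 + \left(\left(3^{2} - 1\right) + 7\right)\right) - 7}{2} = \frac{\left(6 + \left(\left(9 - 1\right) + 7\right)\right) - 7}{2} = \frac{\left(6 + \left(8 + 7\right)\right) - 7}{2} = \frac{\left(6 + 15\right) - 7}{2} = \frac{21 - 7}{2} = \frac{1}{2} \cdot 14 = 7$)
$g{\left(a \right)} = - \frac{58}{7} - \frac{a}{7}$ ($g{\left(a \right)} = - \frac{3}{7} + \frac{-55 - a}{7} = - \frac{3}{7} - \left(\frac{55}{7} + \frac{a}{7}\right) = - \frac{58}{7} - \frac{a}{7}$)
$g{\left(B \right)} + y = \left(- \frac{58}{7} - 1\right) + 2125 = - \frac{65}{7} + 2125 = \frac{14810}{7}$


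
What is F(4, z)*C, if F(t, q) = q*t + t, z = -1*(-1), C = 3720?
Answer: 29760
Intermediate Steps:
z = 1
F(t, q) = t + q*t
F(4, z)*C = (4*(1 + 1))*3720 = (4*2)*3720 = 8*3720 = 29760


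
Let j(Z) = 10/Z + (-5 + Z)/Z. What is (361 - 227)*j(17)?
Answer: 2948/17 ≈ 173.41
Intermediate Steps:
j(Z) = 10/Z + (-5 + Z)/Z
(361 - 227)*j(17) = (361 - 227)*((5 + 17)/17) = 134*((1/17)*22) = 134*(22/17) = 2948/17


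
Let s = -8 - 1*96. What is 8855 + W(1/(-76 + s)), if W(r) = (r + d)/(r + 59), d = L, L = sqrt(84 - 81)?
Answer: 94031244/10619 + 180*sqrt(3)/10619 ≈ 8855.0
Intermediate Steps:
s = -104 (s = -8 - 96 = -104)
L = sqrt(3) ≈ 1.7320
d = sqrt(3) ≈ 1.7320
W(r) = (r + sqrt(3))/(59 + r) (W(r) = (r + sqrt(3))/(r + 59) = (r + sqrt(3))/(59 + r))
8855 + W(1/(-76 + s)) = 8855 + (1/(-76 - 104) + sqrt(3))/(59 + 1/(-76 - 104)) = 8855 + (1/(-180) + sqrt(3))/(59 + 1/(-180)) = 8855 + (-1/180 + sqrt(3))/(59 - 1/180) = 8855 + (-1/180 + sqrt(3))/(10619/180) = 8855 + 180*(-1/180 + sqrt(3))/10619 = 8855 + (-1/10619 + 180*sqrt(3)/10619) = 94031244/10619 + 180*sqrt(3)/10619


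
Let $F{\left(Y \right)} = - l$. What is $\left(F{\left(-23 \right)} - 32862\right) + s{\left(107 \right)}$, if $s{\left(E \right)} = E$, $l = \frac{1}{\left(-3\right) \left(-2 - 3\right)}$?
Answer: $- \frac{491326}{15} \approx -32755.0$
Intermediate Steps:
$l = \frac{1}{15}$ ($l = \frac{1}{\left(-3\right) \left(-5\right)} = \frac{1}{15} \approx 0.066667$)
$F{\left(Y \right)} = - \frac{1}{15}$ ($F{\left(Y \right)} = \left(-1\right) \frac{1}{15} = - \frac{1}{15}$)
$\left(F{\left(-23 \right)} - 32862\right) + s{\left(107 \right)} = \left(- \frac{1}{15} - 32862\right) + 107 = - \frac{492931}{15} + 107 = - \frac{491326}{15}$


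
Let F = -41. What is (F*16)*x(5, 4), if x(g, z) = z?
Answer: -2624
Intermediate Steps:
(F*16)*x(5, 4) = -41*16*4 = -656*4 = -2624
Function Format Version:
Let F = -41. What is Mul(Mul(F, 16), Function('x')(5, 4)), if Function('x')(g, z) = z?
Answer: -2624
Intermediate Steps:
Mul(Mul(F, 16), Function('x')(5, 4)) = Mul(Mul(-41, 16), 4) = Mul(-656, 4) = -2624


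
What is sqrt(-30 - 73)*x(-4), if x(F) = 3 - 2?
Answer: I*sqrt(103) ≈ 10.149*I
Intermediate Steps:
x(F) = 1
sqrt(-30 - 73)*x(-4) = sqrt(-30 - 73)*1 = sqrt(-103)*1 = (I*sqrt(103))*1 = I*sqrt(103)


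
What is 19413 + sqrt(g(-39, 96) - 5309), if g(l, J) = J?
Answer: 19413 + I*sqrt(5213) ≈ 19413.0 + 72.201*I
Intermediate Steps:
19413 + sqrt(g(-39, 96) - 5309) = 19413 + sqrt(96 - 5309) = 19413 + sqrt(-5213) = 19413 + I*sqrt(5213)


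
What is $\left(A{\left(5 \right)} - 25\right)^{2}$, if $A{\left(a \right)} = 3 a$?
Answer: $100$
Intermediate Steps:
$\left(A{\left(5 \right)} - 25\right)^{2} = \left(3 \cdot 5 - 25\right)^{2} = \left(15 - 25\right)^{2} = \left(-10\right)^{2} = 100$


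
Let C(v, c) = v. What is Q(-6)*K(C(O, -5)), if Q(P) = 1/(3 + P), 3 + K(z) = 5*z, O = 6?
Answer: -9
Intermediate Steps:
K(z) = -3 + 5*z
Q(-6)*K(C(O, -5)) = (-3 + 5*6)/(3 - 6) = (-3 + 30)/(-3) = -1/3*27 = -9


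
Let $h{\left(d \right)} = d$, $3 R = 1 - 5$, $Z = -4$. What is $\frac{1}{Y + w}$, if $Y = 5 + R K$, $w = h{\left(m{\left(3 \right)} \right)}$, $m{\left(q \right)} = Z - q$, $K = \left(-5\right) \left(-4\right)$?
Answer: $- \frac{3}{86} \approx -0.034884$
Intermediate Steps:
$K = 20$
$R = - \frac{4}{3}$ ($R = \frac{1 - 5}{3} = \frac{1}{3} \left(-4\right) = - \frac{4}{3} \approx -1.3333$)
$m{\left(q \right)} = -4 - q$
$w = -7$ ($w = -4 - 3 = -7$)
$Y = - \frac{65}{3}$ ($Y = 5 - \frac{80}{3} = - \frac{65}{3} \approx -21.667$)
$\frac{1}{Y + w} = \frac{1}{- \frac{65}{3} - 7} = \frac{1}{- \frac{86}{3}} = - \frac{3}{86}$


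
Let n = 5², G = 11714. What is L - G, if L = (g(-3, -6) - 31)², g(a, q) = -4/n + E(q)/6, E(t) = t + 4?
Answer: -60312206/5625 ≈ -10722.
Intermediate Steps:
E(t) = 4 + t
n = 25
g(a, q) = 38/75 + q/6 (g(a, q) = -4/25 + (4 + q)/6 = -4*1/25 + (4 + q)*(⅙) = -4/25 + (⅔ + q/6) = 38/75 + q/6)
L = 5579044/5625 (L = ((38/75 + (⅙)*(-6)) - 31)² = ((38/75 - 1) - 31)² = (-37/75 - 31)² = (-2362/75)² = 5579044/5625 ≈ 991.83)
L - G = 5579044/5625 - 1*11714 = 5579044/5625 - 11714 = -60312206/5625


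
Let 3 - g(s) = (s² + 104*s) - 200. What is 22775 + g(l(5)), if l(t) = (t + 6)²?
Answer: -4247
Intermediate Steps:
l(t) = (6 + t)²
g(s) = 203 - s² - 104*s (g(s) = 3 - ((s² + 104*s) - 200) = 3 - (-200 + s² + 104*s) = 3 + (200 - s² - 104*s) = 203 - s² - 104*s)
22775 + g(l(5)) = 22775 + (203 - ((6 + 5)²)² - 104*(6 + 5)²) = 22775 + (203 - (11²)² - 104*11²) = 22775 + (203 - 1*121² - 104*121) = 22775 + (203 - 1*14641 - 12584) = 22775 + (203 - 14641 - 12584) = 22775 - 27022 = -4247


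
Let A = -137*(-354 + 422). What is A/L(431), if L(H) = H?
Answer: -9316/431 ≈ -21.615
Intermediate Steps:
A = -9316 (A = -137*68 = -9316)
A/L(431) = -9316/431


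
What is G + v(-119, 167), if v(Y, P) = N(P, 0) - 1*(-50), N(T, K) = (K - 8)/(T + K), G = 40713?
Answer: 6807413/167 ≈ 40763.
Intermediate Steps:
N(T, K) = (-8 + K)/(K + T)
v(Y, P) = 50 - 8/P (v(Y, P) = (-8 + 0)/(0 + P) - 1*(-50) = -8/P + 50 = 50 - 8/P)
G + v(-119, 167) = 40713 + (50 - 8/167) = 40713 + 8342/167 = 6807413/167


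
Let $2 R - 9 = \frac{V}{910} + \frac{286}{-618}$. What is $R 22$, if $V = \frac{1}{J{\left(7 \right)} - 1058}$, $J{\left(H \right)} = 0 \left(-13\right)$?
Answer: $\frac{27937946641}{297499020} \approx 93.909$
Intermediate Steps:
$J{\left(H \right)} = 0$
$V = - \frac{1}{1058}$ ($V = \frac{1}{0 - 1058} = \frac{1}{-1058} = - \frac{1}{1058} \approx -0.00094518$)
$R = \frac{2539813331}{594998040}$ ($R = \frac{9}{2} + \frac{- \frac{1}{1058 \cdot 910} + \frac{286}{-618}}{2} = \frac{9}{2} + \frac{\left(- \frac{1}{1058}\right) \frac{1}{910} + 286 \left(- \frac{1}{618}\right)}{2} = \frac{9}{2} + \frac{- \frac{1}{962780} - \frac{143}{309}}{2} = \frac{9}{2} + \frac{1}{2} \left(- \frac{137677849}{297499020}\right) = \frac{9}{2} - \frac{137677849}{594998040} = \frac{2539813331}{594998040} \approx 4.2686$)
$R 22 = \frac{2539813331}{594998040} \cdot 22 = \frac{27937946641}{297499020}$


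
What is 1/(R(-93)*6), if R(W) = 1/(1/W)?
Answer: -1/558 ≈ -0.0017921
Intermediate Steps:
R(W) = W
1/(R(-93)*6) = 1/(-93*6) = 1/(-558) = -1/558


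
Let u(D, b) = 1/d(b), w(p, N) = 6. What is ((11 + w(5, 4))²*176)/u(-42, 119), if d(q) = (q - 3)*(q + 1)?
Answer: 708026880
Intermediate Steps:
d(q) = (1 + q)*(-3 + q) (d(q) = (-3 + q)*(1 + q) = (1 + q)*(-3 + q))
u(D, b) = 1/(-3 + b² - 2*b)
((11 + w(5, 4))²*176)/u(-42, 119) = ((11 + 6)²*176)/(1/(-3 + 119² - 2*119)) = (17²*176)/(1/(-3 + 14161 - 238)) = (289*176)/(1/13920) = 50864/(1/13920) = 50864*13920 = 708026880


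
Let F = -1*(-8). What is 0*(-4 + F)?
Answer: 0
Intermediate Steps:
F = 8
0*(-4 + F) = 0*(-4 + 8) = 0*4 = 0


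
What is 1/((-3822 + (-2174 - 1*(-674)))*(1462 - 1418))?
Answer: -1/234168 ≈ -4.2704e-6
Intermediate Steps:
1/((-3822 + (-2174 - 1*(-674)))*(1462 - 1418)) = 1/((-3822 + (-2174 + 674))*44) = 1/((-3822 - 1500)*44) = 1/(-5322*44) = 1/(-234168) = -1/234168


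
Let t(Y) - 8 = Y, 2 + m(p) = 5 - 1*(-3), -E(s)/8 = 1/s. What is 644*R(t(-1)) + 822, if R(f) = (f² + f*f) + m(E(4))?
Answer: 67798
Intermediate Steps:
E(s) = -8/s
m(p) = 6 (m(p) = -2 + (5 - 1*(-3)) = -2 + (5 + 3) = -2 + 8 = 6)
t(Y) = 8 + Y
R(f) = 6 + 2*f² (R(f) = (f² + f*f) + 6 = (f² + f²) + 6 = 2*f² + 6 = 6 + 2*f²)
644*R(t(-1)) + 822 = 644*(6 + 2*(8 - 1)²) + 822 = 644*(6 + 2*7²) + 822 = 644*(6 + 2*49) + 822 = 644*(6 + 98) + 822 = 644*104 + 822 = 66976 + 822 = 67798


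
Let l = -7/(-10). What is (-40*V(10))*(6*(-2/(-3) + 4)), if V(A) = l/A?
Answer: -392/5 ≈ -78.400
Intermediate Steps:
l = 7/10 (l = -7*(-1/10) = 7/10 ≈ 0.70000)
V(A) = 7/(10*A)
(-40*V(10))*(6*(-2/(-3) + 4)) = (-28/10)*(6*(-2/(-3) + 4)) = (-28/10)*(6*(-2*(-1/3) + 4)) = (-40*7/100)*(6*(2/3 + 4)) = -84*14/(5*3) = -14/5*28 = -392/5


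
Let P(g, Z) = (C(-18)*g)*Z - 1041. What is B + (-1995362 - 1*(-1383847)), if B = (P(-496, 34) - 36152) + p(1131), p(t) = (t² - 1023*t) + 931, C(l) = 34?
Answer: -1099005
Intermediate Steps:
p(t) = 931 + t² - 1023*t
P(g, Z) = -1041 + 34*Z*g (P(g, Z) = (34*g)*Z - 1041 = 34*Z*g - 1041 = -1041 + 34*Z*g)
B = -487490 (B = ((-1041 + 34*34*(-496)) - 36152) + (931 + 1131² - 1023*1131) = ((-1041 - 573376) - 36152) + (931 + 1279161 - 1157013) = (-574417 - 36152) + 123079 = -610569 + 123079 = -487490)
B + (-1995362 - 1*(-1383847)) = -487490 + (-1995362 - 1*(-1383847)) = -487490 + (-1995362 + 1383847) = -487490 - 611515 = -1099005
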